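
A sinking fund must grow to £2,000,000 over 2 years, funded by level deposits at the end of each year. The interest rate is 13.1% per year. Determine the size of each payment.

Level ordinary annuity; solve FV = PMT × [((1+r)^n − 1)/r] for PMT.
Periodic rate r = 0.131 per year.
With n = 2: PMT = 2,000,000 / ([((1+r)^n − 1)/r]) = £938,526.51

£938,526.51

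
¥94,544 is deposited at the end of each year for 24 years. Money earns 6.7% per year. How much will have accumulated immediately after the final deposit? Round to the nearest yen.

¥5,280,114

This is an ordinary annuity: 24 deposits of ¥94,544 at the end of each year.
Periodic rate r = 0.067 per year.
FV = PMT × [((1+r)^n − 1)/r] = 94,544 × [(1+r)^24 − 1] / r = ¥5,280,114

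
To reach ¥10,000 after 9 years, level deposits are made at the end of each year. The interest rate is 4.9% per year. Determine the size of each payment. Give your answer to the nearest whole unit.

Level ordinary annuity; solve FV = PMT × [((1+r)^n − 1)/r] for PMT.
Periodic rate r = 0.049 per year.
With n = 9: PMT = 10,000 / ([((1+r)^n − 1)/r]) = ¥911

¥911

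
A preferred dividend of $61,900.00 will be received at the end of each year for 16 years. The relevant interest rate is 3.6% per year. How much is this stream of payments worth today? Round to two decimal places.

$743,034.80

This is an ordinary annuity: 16 payments of $61,900.00 at the end of each year.
Periodic rate r = 0.036 per year.
PV = PMT × [(1 − (1+r)^−n)/r] = 61,900 × [1 − (1+r)^−16] / r = $743,034.80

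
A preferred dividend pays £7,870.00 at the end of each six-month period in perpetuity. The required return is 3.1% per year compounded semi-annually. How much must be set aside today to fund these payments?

Periodic rate r = 0.031/2 per half-year.
Level perpetuity: PV = PMT / r = 7,870 / (0.031/2) = £507,741.94.

£507,741.94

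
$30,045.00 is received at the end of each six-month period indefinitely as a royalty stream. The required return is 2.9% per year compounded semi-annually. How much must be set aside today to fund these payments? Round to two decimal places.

Periodic rate r = 0.029/2 per half-year.
Level perpetuity: PV = PMT / r = 30,045 / (0.029/2) = $2,072,068.97.

$2,072,068.97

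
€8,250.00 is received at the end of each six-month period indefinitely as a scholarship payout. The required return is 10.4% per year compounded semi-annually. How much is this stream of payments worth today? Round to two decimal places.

Periodic rate r = 0.104/2 per half-year.
Level perpetuity: PV = PMT / r = 8,250 / (0.104/2) = €158,653.85.

€158,653.85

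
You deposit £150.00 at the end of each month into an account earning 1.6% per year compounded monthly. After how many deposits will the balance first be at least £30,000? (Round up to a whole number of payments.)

178 payments

Periodic rate r = 0.016/12 per month; n is counted in months.
Ordinary annuity FV: 30,000 = 150 × [((1+r)^n − 1)/r].
(1+r)^n = 1 + 30,000 × r / 150, so n = ln(1 + 30,000·r/150) / ln(1+r) = 177.41.
Round up to a whole number of payments: n = 178.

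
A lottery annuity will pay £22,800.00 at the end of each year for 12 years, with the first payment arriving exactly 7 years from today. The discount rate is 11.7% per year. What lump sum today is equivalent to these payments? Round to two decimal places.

£73,735.30

Ordinary annuity of 12 payments, first payment at period 7.
Periodic rate r = 0.117 per year.
The ordinary-annuity PV formula values the stream one period before the first payment (period 6); discount that back 6 periods:
PV₀ = 22,800 × [1 − (1+r)^−12] / r × (1+r)^−6 = £73,735.30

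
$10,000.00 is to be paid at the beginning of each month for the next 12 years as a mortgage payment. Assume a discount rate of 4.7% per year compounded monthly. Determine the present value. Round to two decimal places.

$1,103,310.70

This is an annuity due: 144 payments of $10,000.00 at the beginning of each month.
Periodic rate r = 0.047/12 per month; n is counted in months.
PV = PMT × [(1 − (1+r)^−n)/r] × (1+r) = 10,000 × [1 − (1+r)^−144] / r × (1+r) = $1,103,310.70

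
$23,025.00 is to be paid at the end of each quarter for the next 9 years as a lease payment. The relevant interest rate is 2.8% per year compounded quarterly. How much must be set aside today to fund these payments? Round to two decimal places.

$730,460.28

This is an ordinary annuity: 36 payments of $23,025.00 at the end of each quarter.
Periodic rate r = 0.028/4 per quarter; n is counted in quarters.
PV = PMT × [(1 − (1+r)^−n)/r] = 23,025 × [1 − (1+r)^−36] / r = $730,460.28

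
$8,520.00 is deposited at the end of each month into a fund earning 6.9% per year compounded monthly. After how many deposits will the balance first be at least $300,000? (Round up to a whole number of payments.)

Periodic rate r = 0.069/12 per month; n is counted in months.
Ordinary annuity FV: 300,000 = 8,520 × [((1+r)^n − 1)/r].
(1+r)^n = 1 + 300,000 × r / 8,520, so n = ln(1 + 300,000·r/8,520) / ln(1+r) = 32.16.
Round up to a whole number of payments: n = 33.

33 payments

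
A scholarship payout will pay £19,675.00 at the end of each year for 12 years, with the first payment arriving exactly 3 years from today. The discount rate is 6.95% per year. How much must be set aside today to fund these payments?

Ordinary annuity of 12 payments, first payment at period 3.
Periodic rate r = 0.0695 per year.
The ordinary-annuity PV formula values the stream one period before the first payment (period 2); discount that back 2 periods:
PV₀ = 19,675 × [1 − (1+r)^−12] / r × (1+r)^−2 = £136,986.78

£136,986.78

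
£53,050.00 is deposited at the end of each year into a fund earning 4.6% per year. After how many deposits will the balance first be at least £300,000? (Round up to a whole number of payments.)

6 payments

Periodic rate r = 0.046 per year.
Ordinary annuity FV: 300,000 = 53,050 × [((1+r)^n − 1)/r].
(1+r)^n = 1 + 300,000 × r / 53,050, so n = ln(1 + 300,000·r/53,050) / ln(1+r) = 5.14.
Round up to a whole number of payments: n = 6.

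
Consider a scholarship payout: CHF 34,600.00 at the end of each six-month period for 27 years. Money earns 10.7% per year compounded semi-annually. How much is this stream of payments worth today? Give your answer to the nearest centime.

This is an ordinary annuity: 54 payments of CHF 34,600.00 at the end of each six-month period.
Periodic rate r = 0.107/2 per half-year; n is counted in half-years.
PV = PMT × [(1 − (1+r)^−n)/r] = 34,600 × [1 − (1+r)^−54] / r = CHF 607,962.42

CHF 607,962.42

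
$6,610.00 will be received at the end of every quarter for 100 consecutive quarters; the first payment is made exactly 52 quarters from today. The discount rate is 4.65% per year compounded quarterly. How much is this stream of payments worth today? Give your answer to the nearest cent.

Ordinary annuity of 100 payments, first payment at period 52.
Periodic rate r = 0.0465/4 per quarter; n is counted in quarters.
The ordinary-annuity PV formula values the stream one period before the first payment (period 51); discount that back 51 periods:
PV₀ = 6,610 × [1 − (1+r)^−100] / r × (1+r)^−51 = $216,084.72

$216,084.72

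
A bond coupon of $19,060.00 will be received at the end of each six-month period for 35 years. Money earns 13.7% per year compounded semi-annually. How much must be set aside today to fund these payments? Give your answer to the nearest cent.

$275,555.30

This is an ordinary annuity: 70 payments of $19,060.00 at the end of each six-month period.
Periodic rate r = 0.137/2 per half-year; n is counted in half-years.
PV = PMT × [(1 − (1+r)^−n)/r] = 19,060 × [1 − (1+r)^−70] / r = $275,555.30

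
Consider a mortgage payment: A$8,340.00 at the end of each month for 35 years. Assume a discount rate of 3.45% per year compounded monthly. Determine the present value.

A$2,032,169.18

This is an ordinary annuity: 420 payments of A$8,340.00 at the end of each month.
Periodic rate r = 0.0345/12 per month; n is counted in months.
PV = PMT × [(1 − (1+r)^−n)/r] = 8,340 × [1 − (1+r)^−420] / r = A$2,032,169.18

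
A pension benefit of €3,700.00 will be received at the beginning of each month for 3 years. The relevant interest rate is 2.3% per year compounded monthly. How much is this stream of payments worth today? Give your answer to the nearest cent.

€128,835.97

This is an annuity due: 36 payments of €3,700.00 at the beginning of each month.
Periodic rate r = 0.023/12 per month; n is counted in months.
PV = PMT × [(1 − (1+r)^−n)/r] × (1+r) = 3,700 × [1 − (1+r)^−36] / r × (1+r) = €128,835.97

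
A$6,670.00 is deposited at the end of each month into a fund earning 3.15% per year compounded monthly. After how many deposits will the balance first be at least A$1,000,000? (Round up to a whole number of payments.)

Periodic rate r = 0.0315/12 per month; n is counted in months.
Ordinary annuity FV: 1,000,000 = 6,670 × [((1+r)^n − 1)/r].
(1+r)^n = 1 + 1,000,000 × r / 6,670, so n = ln(1 + 1,000,000·r/6,670) / ln(1+r) = 126.59.
Round up to a whole number of payments: n = 127.

127 payments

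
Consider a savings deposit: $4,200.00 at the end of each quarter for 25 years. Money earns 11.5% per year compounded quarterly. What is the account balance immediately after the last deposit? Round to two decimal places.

This is an ordinary annuity: 100 deposits of $4,200.00 at the end of each quarter.
Periodic rate r = 0.115/4 per quarter; n is counted in quarters.
FV = PMT × [((1+r)^n − 1)/r] = 4,200 × [(1+r)^100 − 1] / r = $2,340,457.70

$2,340,457.70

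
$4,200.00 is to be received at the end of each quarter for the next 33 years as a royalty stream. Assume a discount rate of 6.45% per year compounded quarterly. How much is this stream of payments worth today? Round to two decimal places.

This is an ordinary annuity: 132 payments of $4,200.00 at the end of each quarter.
Periodic rate r = 0.0645/4 per quarter; n is counted in quarters.
PV = PMT × [(1 − (1+r)^−n)/r] = 4,200 × [1 − (1+r)^−132] / r = $228,934.86

$228,934.86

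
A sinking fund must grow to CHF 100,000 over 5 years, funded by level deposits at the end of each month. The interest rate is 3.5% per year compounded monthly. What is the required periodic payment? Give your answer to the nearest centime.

CHF 1,527.51

Level ordinary annuity; solve FV = PMT × [((1+r)^n − 1)/r] for PMT.
Periodic rate r = 0.035/12 per month; n is counted in months.
With n = 60: PMT = 100,000 / ([((1+r)^n − 1)/r]) = CHF 1,527.51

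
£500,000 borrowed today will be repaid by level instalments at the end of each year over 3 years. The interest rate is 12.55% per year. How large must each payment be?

£210,144.79

Level ordinary annuity; solve PV = PMT × [(1 − (1+r)^−n)/r] for PMT.
Periodic rate r = 0.1255 per year.
With n = 3: PMT = 500,000 / ([(1 − (1+r)^−n)/r]) = £210,144.79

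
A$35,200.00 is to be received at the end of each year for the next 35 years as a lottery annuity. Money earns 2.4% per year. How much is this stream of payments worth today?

This is an ordinary annuity: 35 payments of A$35,200.00 at the end of each year.
Periodic rate r = 0.024 per year.
PV = PMT × [(1 − (1+r)^−n)/r] = 35,200 × [1 − (1+r)^−35] / r = A$827,177.87

A$827,177.87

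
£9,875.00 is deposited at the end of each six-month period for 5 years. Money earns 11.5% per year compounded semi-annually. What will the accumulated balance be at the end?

This is an ordinary annuity: 10 deposits of £9,875.00 at the end of each six-month period.
Periodic rate r = 0.115/2 per half-year; n is counted in half-years.
FV = PMT × [((1+r)^n − 1)/r] = 9,875 × [(1+r)^10 − 1] / r = £128,642.26

£128,642.26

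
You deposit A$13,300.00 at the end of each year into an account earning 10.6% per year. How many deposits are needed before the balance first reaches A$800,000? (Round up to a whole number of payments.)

Periodic rate r = 0.106 per year.
Ordinary annuity FV: 800,000 = 13,300 × [((1+r)^n − 1)/r].
(1+r)^n = 1 + 800,000 × r / 13,300, so n = ln(1 + 800,000·r/13,300) / ln(1+r) = 19.83.
Round up to a whole number of payments: n = 20.

20 payments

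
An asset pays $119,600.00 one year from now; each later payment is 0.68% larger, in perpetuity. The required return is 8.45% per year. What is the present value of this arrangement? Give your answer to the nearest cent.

Periodic rate r = 0.0845 per year.
Growing perpetuity (Gordon): PV = PMT₁ / (r − g) = 119,600 / (r − 0.0068) = $1,539,253.54.

$1,539,253.54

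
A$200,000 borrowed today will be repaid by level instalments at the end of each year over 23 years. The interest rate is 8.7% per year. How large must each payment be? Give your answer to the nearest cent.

A$20,393.77

Level ordinary annuity; solve PV = PMT × [(1 − (1+r)^−n)/r] for PMT.
Periodic rate r = 0.087 per year.
With n = 23: PMT = 200,000 / ([(1 − (1+r)^−n)/r]) = A$20,393.77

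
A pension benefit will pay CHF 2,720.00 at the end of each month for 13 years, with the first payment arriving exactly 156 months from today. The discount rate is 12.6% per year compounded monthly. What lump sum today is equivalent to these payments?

Ordinary annuity of 156 payments, first payment at period 156.
Periodic rate r = 0.126/12 per month; n is counted in months.
The ordinary-annuity PV formula values the stream one period before the first payment (period 155); discount that back 155 periods:
PV₀ = 2,720 × [1 − (1+r)^−156] / r × (1+r)^−155 = CHF 41,256.02

CHF 41,256.02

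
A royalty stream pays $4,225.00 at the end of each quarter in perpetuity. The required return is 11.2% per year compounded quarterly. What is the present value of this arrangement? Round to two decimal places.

$150,892.86

Periodic rate r = 0.112/4 per quarter.
Level perpetuity: PV = PMT / r = 4,225 / (0.112/4) = $150,892.86.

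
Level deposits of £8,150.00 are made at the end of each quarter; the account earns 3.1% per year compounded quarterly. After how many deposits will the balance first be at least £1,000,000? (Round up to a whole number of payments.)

Periodic rate r = 0.031/4 per quarter; n is counted in quarters.
Ordinary annuity FV: 1,000,000 = 8,150 × [((1+r)^n − 1)/r].
(1+r)^n = 1 + 1,000,000 × r / 8,150, so n = ln(1 + 1,000,000·r/8,150) / ln(1+r) = 86.57.
Round up to a whole number of payments: n = 87.

87 payments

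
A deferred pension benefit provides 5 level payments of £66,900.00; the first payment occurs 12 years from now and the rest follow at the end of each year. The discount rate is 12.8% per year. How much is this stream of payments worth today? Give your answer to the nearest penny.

Ordinary annuity of 5 payments, first payment at period 12.
Periodic rate r = 0.128 per year.
The ordinary-annuity PV formula values the stream one period before the first payment (period 11); discount that back 11 periods:
PV₀ = 66,900 × [1 − (1+r)^−5] / r × (1+r)^−11 = £62,856.39

£62,856.39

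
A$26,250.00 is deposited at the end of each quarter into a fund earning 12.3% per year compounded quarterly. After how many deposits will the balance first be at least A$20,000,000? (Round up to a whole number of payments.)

106 payments

Periodic rate r = 0.123/4 per quarter; n is counted in quarters.
Ordinary annuity FV: 20,000,000 = 26,250 × [((1+r)^n − 1)/r].
(1+r)^n = 1 + 20,000,000 × r / 26,250, so n = ln(1 + 20,000,000·r/26,250) / ln(1+r) = 105.52.
Round up to a whole number of payments: n = 106.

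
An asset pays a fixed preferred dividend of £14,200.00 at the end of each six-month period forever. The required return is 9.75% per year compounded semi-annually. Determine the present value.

Periodic rate r = 0.0975/2 per half-year.
Level perpetuity: PV = PMT / r = 14,200 / (0.0975/2) = £291,282.05.

£291,282.05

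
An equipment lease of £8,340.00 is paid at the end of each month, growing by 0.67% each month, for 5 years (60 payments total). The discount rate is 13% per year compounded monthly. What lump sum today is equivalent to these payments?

Periodic rate r = 0.13/12 per month; n is counted in months.
Growing ordinary annuity: PV = PMT₁ × [1 − ((1+g)/(1+r))^n] / (r − g) = 8,340 × [1 − ((1+0.0067)/(1+r))^60] / (r − 0.0067) = £439,780.27.

£439,780.27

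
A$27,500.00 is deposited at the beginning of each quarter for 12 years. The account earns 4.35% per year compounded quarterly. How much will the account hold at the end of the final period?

A$1,739,907.86

This is an annuity due: 48 deposits of A$27,500.00 at the beginning of each quarter.
Periodic rate r = 0.0435/4 per quarter; n is counted in quarters.
FV = PMT × [((1+r)^n − 1)/r] × (1+r) = 27,500 × [(1+r)^48 − 1] / r × (1+r) = A$1,739,907.86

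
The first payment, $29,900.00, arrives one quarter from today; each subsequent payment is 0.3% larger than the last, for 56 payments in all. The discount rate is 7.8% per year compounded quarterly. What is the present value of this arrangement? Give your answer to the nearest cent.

Periodic rate r = 0.078/4 per quarter; n is counted in quarters.
Growing ordinary annuity: PV = PMT₁ × [1 − ((1+g)/(1+r))^n] / (r − g) = 29,900 × [1 − ((1+0.003)/(1+r))^56] / (r − 0.003) = $1,085,422.14.

$1,085,422.14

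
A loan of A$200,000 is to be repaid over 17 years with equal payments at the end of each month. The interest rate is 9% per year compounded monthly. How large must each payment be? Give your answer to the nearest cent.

Level ordinary annuity; solve PV = PMT × [(1 − (1+r)^−n)/r] for PMT.
Periodic rate r = 0.09/12 per month; n is counted in months.
With n = 204: PMT = 200,000 / ([(1 − (1+r)^−n)/r]) = A$1,917.61

A$1,917.61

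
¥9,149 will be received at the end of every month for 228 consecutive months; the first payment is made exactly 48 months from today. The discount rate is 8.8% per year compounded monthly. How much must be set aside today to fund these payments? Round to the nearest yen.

¥717,697

Ordinary annuity of 228 payments, first payment at period 48.
Periodic rate r = 0.088/12 per month; n is counted in months.
The ordinary-annuity PV formula values the stream one period before the first payment (period 47); discount that back 47 periods:
PV₀ = 9,149 × [1 − (1+r)^−228] / r × (1+r)^−47 = ¥717,697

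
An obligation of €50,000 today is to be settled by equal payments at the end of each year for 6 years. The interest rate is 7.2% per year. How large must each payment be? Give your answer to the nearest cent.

Level ordinary annuity; solve PV = PMT × [(1 − (1+r)^−n)/r] for PMT.
Periodic rate r = 0.072 per year.
With n = 6: PMT = 50,000 / ([(1 − (1+r)^−n)/r]) = €10,554.64

€10,554.64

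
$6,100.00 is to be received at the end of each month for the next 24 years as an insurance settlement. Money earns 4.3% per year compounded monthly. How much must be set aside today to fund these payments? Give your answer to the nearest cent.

$1,094,677.94

This is an ordinary annuity: 288 payments of $6,100.00 at the end of each month.
Periodic rate r = 0.043/12 per month; n is counted in months.
PV = PMT × [(1 − (1+r)^−n)/r] = 6,100 × [1 − (1+r)^−288] / r = $1,094,677.94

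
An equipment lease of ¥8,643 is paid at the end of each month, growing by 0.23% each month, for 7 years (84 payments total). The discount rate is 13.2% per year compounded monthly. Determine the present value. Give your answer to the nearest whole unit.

Periodic rate r = 0.132/12 per month; n is counted in months.
Growing ordinary annuity: PV = PMT₁ × [1 − ((1+g)/(1+r))^n] / (r − g) = 8,643 × [1 − ((1+0.0023)/(1+r))^84] / (r − 0.0023) = ¥512,767.

¥512,767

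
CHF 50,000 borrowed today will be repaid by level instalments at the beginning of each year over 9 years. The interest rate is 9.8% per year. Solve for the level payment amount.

CHF 7,844.38

Level annuity due; solve PV = PMT × [(1 − (1+r)^−n)/r] × (1+r) for PMT.
Periodic rate r = 0.098 per year.
With n = 9: PMT = 50,000 / ([(1 − (1+r)^−n)/r] × (1+r)) = CHF 7,844.38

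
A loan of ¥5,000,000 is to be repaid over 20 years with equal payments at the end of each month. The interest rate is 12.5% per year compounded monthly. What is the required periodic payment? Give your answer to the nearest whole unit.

Level ordinary annuity; solve PV = PMT × [(1 − (1+r)^−n)/r] for PMT.
Periodic rate r = 0.125/12 per month; n is counted in months.
With n = 240: PMT = 5,000,000 / ([(1 − (1+r)^−n)/r]) = ¥56,807

¥56,807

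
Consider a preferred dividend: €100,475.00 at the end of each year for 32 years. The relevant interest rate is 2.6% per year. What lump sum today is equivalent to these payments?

€2,164,735.41

This is an ordinary annuity: 32 payments of €100,475.00 at the end of each year.
Periodic rate r = 0.026 per year.
PV = PMT × [(1 − (1+r)^−n)/r] = 100,475 × [1 − (1+r)^−32] / r = €2,164,735.41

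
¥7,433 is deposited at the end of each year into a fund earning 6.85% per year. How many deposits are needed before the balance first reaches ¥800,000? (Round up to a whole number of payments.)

Periodic rate r = 0.0685 per year.
Ordinary annuity FV: 800,000 = 7,433 × [((1+r)^n − 1)/r].
(1+r)^n = 1 + 800,000 × r / 7,433, so n = ln(1 + 800,000·r/7,433) / ln(1+r) = 32.07.
Round up to a whole number of payments: n = 33.

33 payments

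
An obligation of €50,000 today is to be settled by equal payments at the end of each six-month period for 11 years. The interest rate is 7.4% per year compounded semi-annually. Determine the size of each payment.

€3,361.45

Level ordinary annuity; solve PV = PMT × [(1 − (1+r)^−n)/r] for PMT.
Periodic rate r = 0.074/2 per half-year; n is counted in half-years.
With n = 22: PMT = 50,000 / ([(1 − (1+r)^−n)/r]) = €3,361.45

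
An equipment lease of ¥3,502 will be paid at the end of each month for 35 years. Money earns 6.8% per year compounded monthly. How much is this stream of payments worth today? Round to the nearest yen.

This is an ordinary annuity: 420 payments of ¥3,502 at the end of each month.
Periodic rate r = 0.068/12 per month; n is counted in months.
PV = PMT × [(1 − (1+r)^−n)/r] = 3,502 × [1 − (1+r)^−420] / r = ¥560,418

¥560,418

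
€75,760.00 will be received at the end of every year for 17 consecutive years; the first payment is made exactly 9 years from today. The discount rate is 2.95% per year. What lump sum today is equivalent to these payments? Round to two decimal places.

€793,664.63

Ordinary annuity of 17 payments, first payment at period 9.
Periodic rate r = 0.0295 per year.
The ordinary-annuity PV formula values the stream one period before the first payment (period 8); discount that back 8 periods:
PV₀ = 75,760 × [1 − (1+r)^−17] / r × (1+r)^−8 = €793,664.63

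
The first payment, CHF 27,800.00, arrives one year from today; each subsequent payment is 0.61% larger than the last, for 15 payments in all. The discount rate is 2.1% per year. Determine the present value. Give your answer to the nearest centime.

Periodic rate r = 0.021 per year.
Growing ordinary annuity: PV = PMT₁ × [1 − ((1+g)/(1+r))^n] / (r − g) = 27,800 × [1 − ((1+0.0061)/(1+r))^15] / (r − 0.0061) = CHF 369,227.33.

CHF 369,227.33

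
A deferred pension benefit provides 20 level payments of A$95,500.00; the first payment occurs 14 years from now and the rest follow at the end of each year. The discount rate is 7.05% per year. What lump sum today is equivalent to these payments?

Ordinary annuity of 20 payments, first payment at period 14.
Periodic rate r = 0.0705 per year.
The ordinary-annuity PV formula values the stream one period before the first payment (period 13); discount that back 13 periods:
PV₀ = 95,500 × [1 − (1+r)^−20] / r × (1+r)^−13 = A$415,672.51

A$415,672.51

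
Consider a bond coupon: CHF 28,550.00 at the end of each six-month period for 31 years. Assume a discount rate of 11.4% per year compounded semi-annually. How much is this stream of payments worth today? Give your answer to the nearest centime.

CHF 484,767.69

This is an ordinary annuity: 62 payments of CHF 28,550.00 at the end of each six-month period.
Periodic rate r = 0.114/2 per half-year; n is counted in half-years.
PV = PMT × [(1 − (1+r)^−n)/r] = 28,550 × [1 − (1+r)^−62] / r = CHF 484,767.69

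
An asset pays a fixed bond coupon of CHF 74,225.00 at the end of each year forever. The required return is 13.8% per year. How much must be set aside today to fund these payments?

CHF 537,862.32

Periodic rate r = 0.138 per year.
Level perpetuity: PV = PMT / r = 74,225 / (0.138) = CHF 537,862.32.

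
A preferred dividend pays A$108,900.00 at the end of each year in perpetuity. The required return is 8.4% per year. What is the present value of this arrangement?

Periodic rate r = 0.084 per year.
Level perpetuity: PV = PMT / r = 108,900 / (0.084) = A$1,296,428.57.

A$1,296,428.57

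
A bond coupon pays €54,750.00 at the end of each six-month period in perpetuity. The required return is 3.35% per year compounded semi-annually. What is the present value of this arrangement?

Periodic rate r = 0.0335/2 per half-year.
Level perpetuity: PV = PMT / r = 54,750 / (0.0335/2) = €3,268,656.72.

€3,268,656.72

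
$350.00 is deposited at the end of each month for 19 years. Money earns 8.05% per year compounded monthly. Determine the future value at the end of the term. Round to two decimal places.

$187,427.14

This is an ordinary annuity: 228 deposits of $350.00 at the end of each month.
Periodic rate r = 0.0805/12 per month; n is counted in months.
FV = PMT × [((1+r)^n − 1)/r] = 350 × [(1+r)^228 − 1] / r = $187,427.14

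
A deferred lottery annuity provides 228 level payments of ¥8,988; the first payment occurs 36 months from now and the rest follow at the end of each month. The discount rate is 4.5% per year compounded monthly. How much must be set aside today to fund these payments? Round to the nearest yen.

Ordinary annuity of 228 payments, first payment at period 36.
Periodic rate r = 0.045/12 per month; n is counted in months.
The ordinary-annuity PV formula values the stream one period before the first payment (period 35); discount that back 35 periods:
PV₀ = 8,988 × [1 − (1+r)^−228] / r × (1+r)^−35 = ¥1,206,915

¥1,206,915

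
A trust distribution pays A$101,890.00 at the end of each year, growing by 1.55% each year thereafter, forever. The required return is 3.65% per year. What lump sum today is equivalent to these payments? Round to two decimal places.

Periodic rate r = 0.0365 per year.
Growing perpetuity (Gordon): PV = PMT₁ / (r − g) = 101,890 / (r − 0.0155) = A$4,851,904.76.

A$4,851,904.76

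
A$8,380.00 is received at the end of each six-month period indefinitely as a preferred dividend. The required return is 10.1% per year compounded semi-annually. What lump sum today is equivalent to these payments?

A$165,940.59

Periodic rate r = 0.101/2 per half-year.
Level perpetuity: PV = PMT / r = 8,380 / (0.101/2) = A$165,940.59.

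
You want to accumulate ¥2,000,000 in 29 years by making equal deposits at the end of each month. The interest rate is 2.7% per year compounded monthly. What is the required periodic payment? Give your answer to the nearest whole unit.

Level ordinary annuity; solve FV = PMT × [((1+r)^n − 1)/r] for PMT.
Periodic rate r = 0.027/12 per month; n is counted in months.
With n = 348: PMT = 2,000,000 / ([((1+r)^n − 1)/r]) = ¥3,794

¥3,794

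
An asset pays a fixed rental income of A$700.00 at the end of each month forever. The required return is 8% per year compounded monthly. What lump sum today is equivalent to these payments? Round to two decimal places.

A$105,000.00

Periodic rate r = 0.08/12 per month.
Level perpetuity: PV = PMT / r = 700 / (0.08/12) = A$105,000.00.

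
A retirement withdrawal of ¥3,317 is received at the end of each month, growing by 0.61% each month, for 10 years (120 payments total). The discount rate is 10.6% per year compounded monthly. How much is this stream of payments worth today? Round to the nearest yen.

¥337,222

Periodic rate r = 0.106/12 per month; n is counted in months.
Growing ordinary annuity: PV = PMT₁ × [1 − ((1+g)/(1+r))^n] / (r − g) = 3,317 × [1 − ((1+0.0061)/(1+r))^120] / (r − 0.0061) = ¥337,222.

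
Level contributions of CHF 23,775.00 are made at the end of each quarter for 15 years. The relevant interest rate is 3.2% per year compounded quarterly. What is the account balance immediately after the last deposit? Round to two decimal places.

CHF 1,821,732.43

This is an ordinary annuity: 60 deposits of CHF 23,775.00 at the end of each quarter.
Periodic rate r = 0.032/4 per quarter; n is counted in quarters.
FV = PMT × [((1+r)^n − 1)/r] = 23,775 × [(1+r)^60 − 1] / r = CHF 1,821,732.43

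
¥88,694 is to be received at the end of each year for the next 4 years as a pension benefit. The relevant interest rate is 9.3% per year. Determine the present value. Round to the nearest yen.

¥285,462

This is an ordinary annuity: 4 payments of ¥88,694 at the end of each year.
Periodic rate r = 0.093 per year.
PV = PMT × [(1 − (1+r)^−n)/r] = 88,694 × [1 − (1+r)^−4] / r = ¥285,462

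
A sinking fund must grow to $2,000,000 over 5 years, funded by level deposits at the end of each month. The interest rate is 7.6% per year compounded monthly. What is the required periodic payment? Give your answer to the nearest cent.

Level ordinary annuity; solve FV = PMT × [((1+r)^n − 1)/r] for PMT.
Periodic rate r = 0.076/12 per month; n is counted in months.
With n = 60: PMT = 2,000,000 / ([((1+r)^n − 1)/r]) = $27,504.34

$27,504.34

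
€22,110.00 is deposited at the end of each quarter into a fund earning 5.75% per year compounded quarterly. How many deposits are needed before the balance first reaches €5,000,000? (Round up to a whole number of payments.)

102 payments

Periodic rate r = 0.0575/4 per quarter; n is counted in quarters.
Ordinary annuity FV: 5,000,000 = 22,110 × [((1+r)^n − 1)/r].
(1+r)^n = 1 + 5,000,000 × r / 22,110, so n = ln(1 + 5,000,000·r/22,110) / ln(1+r) = 101.39.
Round up to a whole number of payments: n = 102.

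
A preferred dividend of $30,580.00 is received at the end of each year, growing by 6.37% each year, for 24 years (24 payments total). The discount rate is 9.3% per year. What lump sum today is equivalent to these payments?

Periodic rate r = 0.093 per year.
Growing ordinary annuity: PV = PMT₁ × [1 − ((1+g)/(1+r))^n] / (r − g) = 30,580 × [1 − ((1+0.0637)/(1+r))^24] / (r − 0.0637) = $500,002.95.

$500,002.95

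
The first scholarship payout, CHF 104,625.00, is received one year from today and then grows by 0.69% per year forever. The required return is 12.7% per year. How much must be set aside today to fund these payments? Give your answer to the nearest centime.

CHF 871,149.04

Periodic rate r = 0.127 per year.
Growing perpetuity (Gordon): PV = PMT₁ / (r − g) = 104,625 / (r − 0.0069) = CHF 871,149.04.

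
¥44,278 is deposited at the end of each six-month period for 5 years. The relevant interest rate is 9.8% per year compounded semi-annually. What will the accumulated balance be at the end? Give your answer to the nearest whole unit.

¥554,331

This is an ordinary annuity: 10 deposits of ¥44,278 at the end of each six-month period.
Periodic rate r = 0.098/2 per half-year; n is counted in half-years.
FV = PMT × [((1+r)^n − 1)/r] = 44,278 × [(1+r)^10 − 1] / r = ¥554,331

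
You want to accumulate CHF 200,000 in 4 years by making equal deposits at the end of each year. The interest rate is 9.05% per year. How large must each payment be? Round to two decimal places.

CHF 43,701.50

Level ordinary annuity; solve FV = PMT × [((1+r)^n − 1)/r] for PMT.
Periodic rate r = 0.0905 per year.
With n = 4: PMT = 200,000 / ([((1+r)^n − 1)/r]) = CHF 43,701.50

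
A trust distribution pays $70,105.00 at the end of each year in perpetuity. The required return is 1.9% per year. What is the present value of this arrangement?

Periodic rate r = 0.019 per year.
Level perpetuity: PV = PMT / r = 70,105 / (0.019) = $3,689,736.84.

$3,689,736.84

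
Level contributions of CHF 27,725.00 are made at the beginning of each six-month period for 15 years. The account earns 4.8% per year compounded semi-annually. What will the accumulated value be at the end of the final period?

CHF 1,226,744.42

This is an annuity due: 30 deposits of CHF 27,725.00 at the beginning of each six-month period.
Periodic rate r = 0.048/2 per half-year; n is counted in half-years.
FV = PMT × [((1+r)^n − 1)/r] × (1+r) = 27,725 × [(1+r)^30 − 1] / r × (1+r) = CHF 1,226,744.42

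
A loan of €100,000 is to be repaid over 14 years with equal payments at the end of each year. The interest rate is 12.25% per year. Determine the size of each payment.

€15,280.63

Level ordinary annuity; solve PV = PMT × [(1 − (1+r)^−n)/r] for PMT.
Periodic rate r = 0.1225 per year.
With n = 14: PMT = 100,000 / ([(1 − (1+r)^−n)/r]) = €15,280.63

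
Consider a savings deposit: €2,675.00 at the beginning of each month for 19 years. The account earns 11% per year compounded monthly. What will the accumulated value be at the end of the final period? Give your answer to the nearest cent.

This is an annuity due: 228 deposits of €2,675.00 at the beginning of each month.
Periodic rate r = 0.11/12 per month; n is counted in months.
FV = PMT × [((1+r)^n − 1)/r] × (1+r) = 2,675 × [(1+r)^228 − 1] / r × (1+r) = €2,063,897.67

€2,063,897.67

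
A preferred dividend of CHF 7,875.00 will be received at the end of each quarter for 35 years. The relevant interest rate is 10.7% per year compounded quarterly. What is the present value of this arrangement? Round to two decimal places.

CHF 287,083.37

This is an ordinary annuity: 140 payments of CHF 7,875.00 at the end of each quarter.
Periodic rate r = 0.107/4 per quarter; n is counted in quarters.
PV = PMT × [(1 − (1+r)^−n)/r] = 7,875 × [1 − (1+r)^−140] / r = CHF 287,083.37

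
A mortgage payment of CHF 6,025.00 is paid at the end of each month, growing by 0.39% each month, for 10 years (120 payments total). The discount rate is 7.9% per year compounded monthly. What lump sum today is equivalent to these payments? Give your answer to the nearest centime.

CHF 615,412.54

Periodic rate r = 0.079/12 per month; n is counted in months.
Growing ordinary annuity: PV = PMT₁ × [1 − ((1+g)/(1+r))^n] / (r − g) = 6,025 × [1 − ((1+0.0039)/(1+r))^120] / (r − 0.0039) = CHF 615,412.54.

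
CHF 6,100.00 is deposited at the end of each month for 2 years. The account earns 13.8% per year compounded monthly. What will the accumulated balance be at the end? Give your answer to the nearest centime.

CHF 167,497.50

This is an ordinary annuity: 24 deposits of CHF 6,100.00 at the end of each month.
Periodic rate r = 0.138/12 per month; n is counted in months.
FV = PMT × [((1+r)^n − 1)/r] = 6,100 × [(1+r)^24 − 1] / r = CHF 167,497.50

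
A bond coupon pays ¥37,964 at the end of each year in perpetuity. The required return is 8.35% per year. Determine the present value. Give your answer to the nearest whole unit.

Periodic rate r = 0.0835 per year.
Level perpetuity: PV = PMT / r = 37,964 / (0.0835) = ¥454,659.

¥454,659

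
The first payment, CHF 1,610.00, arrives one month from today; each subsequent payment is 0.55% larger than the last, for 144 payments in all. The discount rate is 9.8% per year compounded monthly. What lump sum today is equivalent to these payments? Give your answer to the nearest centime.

Periodic rate r = 0.098/12 per month; n is counted in months.
Growing ordinary annuity: PV = PMT₁ × [1 − ((1+g)/(1+r))^n] / (r − g) = 1,610 × [1 − ((1+0.0055)/(1+r))^144] / (r − 0.0055) = CHF 191,443.84.

CHF 191,443.84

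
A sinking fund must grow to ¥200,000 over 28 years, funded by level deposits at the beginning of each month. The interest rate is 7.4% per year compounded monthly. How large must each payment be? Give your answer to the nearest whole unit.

Level annuity due; solve FV = PMT × [((1+r)^n − 1)/r] × (1+r) for PMT.
Periodic rate r = 0.074/12 per month; n is counted in months.
With n = 336: PMT = 200,000 / ([((1+r)^n − 1)/r] × (1+r)) = ¥178

¥178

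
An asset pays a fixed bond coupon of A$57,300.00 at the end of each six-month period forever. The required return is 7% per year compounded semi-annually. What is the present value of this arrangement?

Periodic rate r = 0.07/2 per half-year.
Level perpetuity: PV = PMT / r = 57,300 / (0.07/2) = A$1,637,142.86.

A$1,637,142.86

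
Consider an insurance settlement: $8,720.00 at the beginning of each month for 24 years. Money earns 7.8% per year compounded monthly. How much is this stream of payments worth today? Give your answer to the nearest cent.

This is an annuity due: 288 payments of $8,720.00 at the beginning of each month.
Periodic rate r = 0.078/12 per month; n is counted in months.
PV = PMT × [(1 − (1+r)^−n)/r] × (1+r) = 8,720 × [1 − (1+r)^−288] / r × (1+r) = $1,141,305.52

$1,141,305.52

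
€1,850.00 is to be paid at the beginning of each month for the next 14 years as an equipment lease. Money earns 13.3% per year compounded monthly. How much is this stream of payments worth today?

This is an annuity due: 168 payments of €1,850.00 at the beginning of each month.
Periodic rate r = 0.133/12 per month; n is counted in months.
PV = PMT × [(1 − (1+r)^−n)/r] × (1+r) = 1,850 × [1 − (1+r)^−168] / r × (1+r) = €142,277.39

€142,277.39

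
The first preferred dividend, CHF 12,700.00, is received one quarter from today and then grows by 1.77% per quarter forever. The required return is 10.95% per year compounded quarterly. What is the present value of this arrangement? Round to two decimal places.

CHF 1,312,661.50

Periodic rate r = 0.1095/4 per quarter.
Growing perpetuity (Gordon): PV = PMT₁ / (r − g) = 12,700 / (r − 0.0177) = CHF 1,312,661.50.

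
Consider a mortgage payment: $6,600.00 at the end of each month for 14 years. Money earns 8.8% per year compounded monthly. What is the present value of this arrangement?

This is an ordinary annuity: 168 payments of $6,600.00 at the end of each month.
Periodic rate r = 0.088/12 per month; n is counted in months.
PV = PMT × [(1 − (1+r)^−n)/r] = 6,600 × [1 − (1+r)^−168] / r = $636,279.42

$636,279.42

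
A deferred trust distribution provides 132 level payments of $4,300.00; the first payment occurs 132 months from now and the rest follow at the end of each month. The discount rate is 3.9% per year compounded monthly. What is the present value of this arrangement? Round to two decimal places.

Ordinary annuity of 132 payments, first payment at period 132.
Periodic rate r = 0.039/12 per month; n is counted in months.
The ordinary-annuity PV formula values the stream one period before the first payment (period 131); discount that back 131 periods:
PV₀ = 4,300 × [1 − (1+r)^−132] / r × (1+r)^−131 = $301,332.46

$301,332.46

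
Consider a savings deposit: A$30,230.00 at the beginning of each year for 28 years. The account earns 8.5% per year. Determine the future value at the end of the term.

A$3,402,748.01

This is an annuity due: 28 deposits of A$30,230.00 at the beginning of each year.
Periodic rate r = 0.085 per year.
FV = PMT × [((1+r)^n − 1)/r] × (1+r) = 30,230 × [(1+r)^28 − 1] / r × (1+r) = A$3,402,748.01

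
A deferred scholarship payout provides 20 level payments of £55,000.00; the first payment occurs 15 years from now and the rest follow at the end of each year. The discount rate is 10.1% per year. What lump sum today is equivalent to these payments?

Ordinary annuity of 20 payments, first payment at period 15.
Periodic rate r = 0.101 per year.
The ordinary-annuity PV formula values the stream one period before the first payment (period 14); discount that back 14 periods:
PV₀ = 55,000 × [1 − (1+r)^−20] / r × (1+r)^−14 = £120,918.76

£120,918.76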